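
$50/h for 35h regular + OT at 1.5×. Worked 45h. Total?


Regular: 35h × $50 = $1750.00
Overtime: 45 - 35 = 10h
OT pay: 10h × $50 × 1.5 = $750.00
Total = $1750.00 + $750.00 = $2500.00

$2500.00


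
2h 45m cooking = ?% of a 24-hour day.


11.5%

Time: 165 minutes
Day: 1440 minutes
Percentage = (165/1440) × 100 ≈ 11.5%


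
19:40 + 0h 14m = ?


19:54

Start: 1180 minutes from midnight
Add: 14 minutes
Total: 1194 minutes
Hours: 1194 ÷ 60 = 19 remainder 54


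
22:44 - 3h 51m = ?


Start: 1364 minutes from midnight
Subtract: 231 minutes
Remaining: 1364 - 231 = 1133
Hours: 18, Minutes: 53

18:53


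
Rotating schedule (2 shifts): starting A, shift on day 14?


Shift B

Shifts: A, B
Start: A (index 0)
Day 14: (0 + 14 - 1) mod 2
= 13 mod 2
= 1
Index 1 → shift B


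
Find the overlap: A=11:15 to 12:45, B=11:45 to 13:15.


60 minutes

Meeting A: 675-765 (in minutes from midnight)
Meeting B: 705-795
Overlap start = max(675, 705) = 705
Overlap end = min(765, 795) = 765
Overlap = max(0, 765 - 705) = 60 min


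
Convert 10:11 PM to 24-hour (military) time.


22:11

Input: 10:11 PM
PM: 10 + 12 = 22


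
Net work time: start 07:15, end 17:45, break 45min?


9h 45m (585 minutes)

Total time = (17×60+45) - (7×60+15)
= 1065 - 435 = 630 min
Minus break: 630 - 45 = 585 min
= 9h 45m


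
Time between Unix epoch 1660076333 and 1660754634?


678301 seconds (188.4 hours / 7.85 days)

Difference = 1660754634 - 1660076333 = 678301 seconds
In hours: 678301 / 3600 ≈ 188.4
In days: 678301 / 86400 ≈ 7.85


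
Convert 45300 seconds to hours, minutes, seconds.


Hours: 45300 ÷ 3600 = 12 remainder 2100
Minutes: 2100 ÷ 60 = 35 remainder 0
Seconds: 0

12h 35m 0s


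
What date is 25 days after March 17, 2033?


Start: March 17, 2033
Add 25 days
March 17 → April 1: 31 - 17 + 1 = 15 days (25 - 15 = 10 left)
April 1 + 10 = April 11, 2033

April 11, 2033


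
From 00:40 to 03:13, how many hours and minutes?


End time in minutes: 3×60 + 13 = 193
Start time in minutes: 0×60 + 40 = 40
Difference = 193 - 40 = 153 minutes
= 2 hours 33 minutes

2h 33m


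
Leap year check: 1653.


No

Rules: divisible by 4 AND (not by 100 OR by 400)
1653 ÷ 4 = 413 remainder 1 → not divisible by 4
Not divisible by 4 → not a leap year


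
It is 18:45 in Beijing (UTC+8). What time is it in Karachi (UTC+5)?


15:45

Time difference = UTC+5 - UTC+8 = -3 hours
New hour = (18 -3) mod 24
= 15 mod 24 = 15
Minutes unchanged → 15:45


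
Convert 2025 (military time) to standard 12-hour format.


Hour: 20
20 - 12 = 8 → PM

8:25 PM


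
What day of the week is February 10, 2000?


Thursday

Zeller's congruence:
q=10, m=14, k=99, j=19
h = (10 + ⌊13×15/5⌋ + 99 + ⌊99/4⌋ + ⌊19/4⌋ - 2×19) mod 7
= (10 + 39 + 99 + 24 + 4 - 38) mod 7
= 138 mod 7 = 5
h=5 → Thursday


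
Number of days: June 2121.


Month: June (month 6)
June has 30 days

30 days


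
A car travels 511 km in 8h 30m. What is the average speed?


Distance: 511 km
Time: 8h 30m = 510 min = 510/60 = 17/2 hours
Speed = 511 ÷ (17/2) = 511 × 2 / 17 = 1022/17 ≈ 60.1 km/h

60.1 km/h


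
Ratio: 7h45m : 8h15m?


Duration 1: 465 minutes
Duration 2: 495 minutes
Ratio = 465:495
GCD = 15
Simplified = 31:33
As a decimal: 31/33 ≈ 0.94

31:33 (0.94)


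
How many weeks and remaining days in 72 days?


10 weeks 2 days

Weeks: 72 ÷ 7 = 10 remainder 2


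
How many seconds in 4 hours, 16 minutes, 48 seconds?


15408 seconds

Hours: 4 × 3600 = 14400
Minutes: 16 × 60 = 960
Seconds: 48
Total = 14400 + 960 + 48 = 15408


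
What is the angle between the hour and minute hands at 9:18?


171.0°

Hour hand = 9×30 + 18×0.5 = 279.0°
Minute hand = 18×6 = 108°
Difference = |279.0 - 108| = 171.0°


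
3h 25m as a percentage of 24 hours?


Total minutes: 3×60 + 25 = 205
Day = 24×60 = 1440 minutes
Fraction = 205/1440 ≈ 0.1424
As a percentage: 205/1440 × 100 ≈ 14.24%

0.1424 (14.24%)


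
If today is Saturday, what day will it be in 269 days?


Tuesday

Start: Saturday (index 5)
(5 + 269) mod 7
= 274 mod 7
= 1
Index 1 → Tuesday


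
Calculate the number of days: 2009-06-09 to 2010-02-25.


261 days

From June 9, 2009 to February 25, 2010
Rest of June 2009: 30 - 9 = 21
Full months: July 31, August 31, September 30, October 31, November 30, December 31, January 31
Days into February 2010: 25
Total = 21 + 31 + 31 + 30 + 31 + 30 + 31 + 31 + 25 = 261 days


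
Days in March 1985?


Month: March (month 3)
March has 31 days

31 days


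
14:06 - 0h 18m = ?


Start: 846 minutes from midnight
Subtract: 18 minutes
Remaining: 846 - 18 = 828
Hours: 13, Minutes: 48

13:48


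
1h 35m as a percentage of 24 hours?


0.0660 (6.60%)

Total minutes: 1×60 + 35 = 95
Day = 24×60 = 1440 minutes
Fraction = 95/1440 ≈ 0.0660
As a percentage: 95/1440 × 100 ≈ 6.60%


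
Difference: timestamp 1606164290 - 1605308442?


855848 seconds (237.7 hours / 9.91 days)

Difference = 1606164290 - 1605308442 = 855848 seconds
In hours: 855848 / 3600 ≈ 237.7
In days: 855848 / 86400 ≈ 9.91


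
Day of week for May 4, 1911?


Zeller's congruence:
q=4, m=5, k=11, j=19
h = (4 + ⌊13×6/5⌋ + 11 + ⌊11/4⌋ + ⌊19/4⌋ - 2×19) mod 7
= (4 + 15 + 11 + 2 + 4 - 38) mod 7
= -2 mod 7 = 5
h=5 → Thursday

Thursday


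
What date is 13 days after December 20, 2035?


January 2, 2036

Start: December 20, 2035
Add 13 days
December 20 → January 1: 31 - 20 + 1 = 12 days (13 - 12 = 1 left)
January 1 + 1 = January 2, 2036


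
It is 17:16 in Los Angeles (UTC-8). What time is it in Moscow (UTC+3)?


Time difference = UTC+3 - UTC-8 = +11 hours
New hour = (17 + 11) mod 24
= 28 mod 24 = 4
Minutes unchanged → 04:16; 28 ≥ 24 → next day

04:16 (next day)


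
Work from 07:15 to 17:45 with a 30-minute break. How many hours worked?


10h 0m (600 minutes)

Total time = (17×60+45) - (7×60+15)
= 1065 - 435 = 630 min
Minus break: 630 - 30 = 600 min
= 10h 0m


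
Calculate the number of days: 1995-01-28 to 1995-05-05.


From January 28, 1995 to May 5, 1995
Rest of January 1995: 31 - 28 = 3
Full months: February 1995 28, March 31, April 30
Days into May 1995: 5
Total = 3 + 28 + 31 + 30 + 5 = 97 days

97 days


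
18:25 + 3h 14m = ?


Start: 1105 minutes from midnight
Add: 194 minutes
Total: 1299 minutes
Hours: 1299 ÷ 60 = 21 remainder 39

21:39


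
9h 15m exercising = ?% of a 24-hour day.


38.5%

Time: 555 minutes
Day: 1440 minutes
Percentage = (555/1440) × 100 ≈ 38.5%


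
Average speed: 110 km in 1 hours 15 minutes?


88.0 km/h

Distance: 110 km
Time: 1h 15m = 75 min = 75/60 = 5/4 hours
Speed = 110 ÷ (5/4) = 110 × 4 / 5 = 440/5 = 88.0 km/h


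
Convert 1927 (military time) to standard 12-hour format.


Hour: 19
19 - 12 = 7 → PM

7:27 PM


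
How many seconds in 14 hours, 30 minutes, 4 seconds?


Hours: 14 × 3600 = 50400
Minutes: 30 × 60 = 1800
Seconds: 4
Total = 50400 + 1800 + 4 = 52204

52204 seconds


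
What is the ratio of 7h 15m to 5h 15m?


Duration 1: 435 minutes
Duration 2: 315 minutes
Ratio = 435:315
GCD = 15
Simplified = 29:21
As a decimal: 29/21 ≈ 1.38

29:21 (1.38)


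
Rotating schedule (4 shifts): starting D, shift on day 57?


Shifts: A, B, C, D
Start: D (index 3)
Day 57: (3 + 57 - 1) mod 4
= 59 mod 4
= 3
Index 3 → shift D

Shift D


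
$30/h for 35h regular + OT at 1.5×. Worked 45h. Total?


Regular: 35h × $30 = $1050.00
Overtime: 45 - 35 = 10h
OT pay: 10h × $30 × 1.5 = $450.00
Total = $1050.00 + $450.00 = $1500.00

$1500.00


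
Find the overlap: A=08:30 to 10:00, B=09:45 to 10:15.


Meeting A: 510-600 (in minutes from midnight)
Meeting B: 585-615
Overlap start = max(510, 585) = 585
Overlap end = min(600, 615) = 600
Overlap = max(0, 600 - 585) = 15 min

15 minutes


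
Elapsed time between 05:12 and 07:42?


2h 30m

End time in minutes: 7×60 + 42 = 462
Start time in minutes: 5×60 + 12 = 312
Difference = 462 - 312 = 150 minutes
= 2 hours 30 minutes


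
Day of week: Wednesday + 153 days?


Tuesday

Start: Wednesday (index 2)
(2 + 153) mod 7
= 155 mod 7
= 1
Index 1 → Tuesday


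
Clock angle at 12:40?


Hour hand (12 ≡ 0 on the dial): 0×30 + 40×0.5 = 20.0°
Minute hand = 40×6 = 240°
Difference = |20.0 - 240| = 220.0°
Since > 180°: 360 - 220.0 = 140.0°

140.0°


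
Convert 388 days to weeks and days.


55 weeks 3 days

Weeks: 388 ÷ 7 = 55 remainder 3


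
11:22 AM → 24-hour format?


11:22

Input: 11:22 AM
AM hour stays: 11


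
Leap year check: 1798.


No

Rules: divisible by 4 AND (not by 100 OR by 400)
1798 ÷ 4 = 449 remainder 2 → not divisible by 4
Not divisible by 4 → not a leap year


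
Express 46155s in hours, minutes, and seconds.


Hours: 46155 ÷ 3600 = 12 remainder 2955
Minutes: 2955 ÷ 60 = 49 remainder 15
Seconds: 15

12h 49m 15s


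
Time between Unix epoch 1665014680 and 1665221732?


Difference = 1665221732 - 1665014680 = 207052 seconds
In hours: 207052 / 3600 ≈ 57.5
In days: 207052 / 86400 ≈ 2.40

207052 seconds (57.5 hours / 2.40 days)


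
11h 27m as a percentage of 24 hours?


Total minutes: 11×60 + 27 = 687
Day = 24×60 = 1440 minutes
Fraction = 687/1440 ≈ 0.4771
As a percentage: 687/1440 × 100 ≈ 47.71%

0.4771 (47.71%)


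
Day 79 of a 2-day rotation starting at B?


Shift B

Shifts: A, B
Start: B (index 1)
Day 79: (1 + 79 - 1) mod 2
= 79 mod 2
= 1
Index 1 → shift B


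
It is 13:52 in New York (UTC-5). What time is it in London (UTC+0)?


Time difference = UTC+0 - UTC-5 = +5 hours
New hour = (13 + 5) mod 24
= 18 mod 24 = 18
Minutes unchanged → 18:52

18:52


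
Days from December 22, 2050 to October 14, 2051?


From December 22, 2050 to October 14, 2051
Rest of December 2050: 31 - 22 = 9
Full months: January 31, February 2051 28, March 31, April 30, May 31, June 30, July 31, August 31, September 30
Days into October 2051: 14
Total = 9 + 31 + 28 + 31 + 30 + 31 + 30 + 31 + 31 + 30 + 14 = 296 days

296 days


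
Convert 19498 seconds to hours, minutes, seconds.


5h 24m 58s

Hours: 19498 ÷ 3600 = 5 remainder 1498
Minutes: 1498 ÷ 60 = 24 remainder 58
Seconds: 58


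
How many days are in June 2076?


Month: June (month 6)
June has 30 days

30 days


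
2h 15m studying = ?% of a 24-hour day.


9.4%

Time: 135 minutes
Day: 1440 minutes
Percentage = (135/1440) × 100 ≈ 9.4%


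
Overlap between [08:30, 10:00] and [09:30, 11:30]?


30 minutes

Meeting A: 510-600 (in minutes from midnight)
Meeting B: 570-690
Overlap start = max(510, 570) = 570
Overlap end = min(600, 690) = 600
Overlap = max(0, 600 - 570) = 30 min


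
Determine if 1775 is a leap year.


No

Rules: divisible by 4 AND (not by 100 OR by 400)
1775 ÷ 4 = 443 remainder 3 → not divisible by 4
Not divisible by 4 → not a leap year


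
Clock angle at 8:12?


Hour hand = 8×30 + 12×0.5 = 246.0°
Minute hand = 12×6 = 72°
Difference = |246.0 - 72| = 174.0°

174.0°


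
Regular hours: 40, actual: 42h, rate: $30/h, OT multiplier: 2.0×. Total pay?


$1320.00

Regular: 40h × $30 = $1200.00
Overtime: 42 - 40 = 2h
OT pay: 2h × $30 × 2.0 = $120.00
Total = $1200.00 + $120.00 = $1320.00


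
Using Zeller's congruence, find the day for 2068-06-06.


Zeller's congruence:
q=6, m=6, k=68, j=20
h = (6 + ⌊13×7/5⌋ + 68 + ⌊68/4⌋ + ⌊20/4⌋ - 2×20) mod 7
= (6 + 18 + 68 + 17 + 5 - 40) mod 7
= 74 mod 7 = 4
h=4 → Wednesday

Wednesday


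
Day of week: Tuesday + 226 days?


Thursday

Start: Tuesday (index 1)
(1 + 226) mod 7
= 227 mod 7
= 3
Index 3 → Thursday


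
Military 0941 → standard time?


9:41 AM

Hour: 9
9 < 12 → AM


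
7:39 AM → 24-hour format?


07:39

Input: 7:39 AM
AM hour stays: 7


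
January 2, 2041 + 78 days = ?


March 21, 2041

Start: January 2, 2041
Add 78 days
January 2 → February 1: 31 - 2 + 1 = 30 days (78 - 30 = 48 left)
February 1 → March 1: 28 - 1 + 1 = 28 days (48 - 28 = 20 left)
March 1 + 20 = March 21, 2041


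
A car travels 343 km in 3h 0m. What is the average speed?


Distance: 343 km
Time: 3 hours
Speed = 343 / 3 ≈ 114.3 km/h

114.3 km/h


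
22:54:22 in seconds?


Hours: 22 × 3600 = 79200
Minutes: 54 × 60 = 3240
Seconds: 22
Total = 79200 + 3240 + 22 = 82462

82462 seconds


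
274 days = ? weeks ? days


39 weeks 1 days

Weeks: 274 ÷ 7 = 39 remainder 1


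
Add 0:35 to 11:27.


12:02

Start: 687 minutes from midnight
Add: 35 minutes
Total: 722 minutes
Hours: 722 ÷ 60 = 12 remainder 2


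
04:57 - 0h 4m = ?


04:53

Start: 297 minutes from midnight
Subtract: 4 minutes
Remaining: 297 - 4 = 293
Hours: 4, Minutes: 53


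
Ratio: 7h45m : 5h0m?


31:20 (1.55)

Duration 1: 465 minutes
Duration 2: 300 minutes
Ratio = 465:300
GCD = 15
Simplified = 31:20
As a decimal: 31/20 = 1.55


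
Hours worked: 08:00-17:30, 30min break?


9h 0m (540 minutes)

Total time = (17×60+30) - (8×60+0)
= 1050 - 480 = 570 min
Minus break: 570 - 30 = 540 min
= 9h 0m


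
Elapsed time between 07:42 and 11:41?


3h 59m

End time in minutes: 11×60 + 41 = 701
Start time in minutes: 7×60 + 42 = 462
Difference = 701 - 462 = 239 minutes
= 3 hours 59 minutes


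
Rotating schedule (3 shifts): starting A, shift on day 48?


Shifts: A, B, C
Start: A (index 0)
Day 48: (0 + 48 - 1) mod 3
= 47 mod 3
= 2
Index 2 → shift C

Shift C


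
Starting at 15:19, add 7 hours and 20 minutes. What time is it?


Start: 919 minutes from midnight
Add: 440 minutes
Total: 1359 minutes
Hours: 1359 ÷ 60 = 22 remainder 39

22:39


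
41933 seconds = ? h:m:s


Hours: 41933 ÷ 3600 = 11 remainder 2333
Minutes: 2333 ÷ 60 = 38 remainder 53
Seconds: 53

11h 38m 53s


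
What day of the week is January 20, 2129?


Thursday

Zeller's congruence:
q=20, m=13, k=28, j=21
h = (20 + ⌊13×14/5⌋ + 28 + ⌊28/4⌋ + ⌊21/4⌋ - 2×21) mod 7
= (20 + 36 + 28 + 7 + 5 - 42) mod 7
= 54 mod 7 = 5
h=5 → Thursday


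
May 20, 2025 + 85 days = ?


Start: May 20, 2025
Add 85 days
May 20 → June 1: 31 - 20 + 1 = 12 days (85 - 12 = 73 left)
June 1 → July 1: 30 - 1 + 1 = 30 days (73 - 30 = 43 left)
July 1 → August 1: 31 - 1 + 1 = 31 days (43 - 31 = 12 left)
August 1 + 12 = August 13, 2025

August 13, 2025


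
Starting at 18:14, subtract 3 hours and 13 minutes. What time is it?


Start: 1094 minutes from midnight
Subtract: 193 minutes
Remaining: 1094 - 193 = 901
Hours: 15, Minutes: 1

15:01


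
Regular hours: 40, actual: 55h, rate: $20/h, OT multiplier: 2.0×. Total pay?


Regular: 40h × $20 = $800.00
Overtime: 55 - 40 = 15h
OT pay: 15h × $20 × 2.0 = $600.00
Total = $800.00 + $600.00 = $1400.00

$1400.00


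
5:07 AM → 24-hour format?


05:07

Input: 5:07 AM
AM hour stays: 5


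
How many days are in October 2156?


Month: October (month 10)
October has 31 days

31 days


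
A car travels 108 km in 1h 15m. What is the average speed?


Distance: 108 km
Time: 1h 15m = 75 min = 75/60 = 5/4 hours
Speed = 108 ÷ (5/4) = 108 × 4 / 5 = 432/5 = 86.4 km/h

86.4 km/h


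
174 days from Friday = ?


Start: Friday (index 4)
(4 + 174) mod 7
= 178 mod 7
= 3
Index 3 → Thursday

Thursday


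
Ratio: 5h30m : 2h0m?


11:4 (2.75)

Duration 1: 330 minutes
Duration 2: 120 minutes
Ratio = 330:120
GCD = 30
Simplified = 11:4
As a decimal: 11/4 = 2.75


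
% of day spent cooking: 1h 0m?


4.2%

Time: 60 minutes
Day: 1440 minutes
Percentage = (60/1440) × 100 ≈ 4.2%


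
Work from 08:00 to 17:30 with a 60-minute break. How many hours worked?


8h 30m (510 minutes)

Total time = (17×60+30) - (8×60+0)
= 1050 - 480 = 570 min
Minus break: 570 - 60 = 510 min
= 8h 30m


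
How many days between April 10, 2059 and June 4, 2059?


55 days

From April 10, 2059 to June 4, 2059
Rest of April 2059: 30 - 10 = 20
Full months: May 31
Days into June 2059: 4
Total = 20 + 31 + 4 = 55 days


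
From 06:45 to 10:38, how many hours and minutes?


3h 53m

End time in minutes: 10×60 + 38 = 638
Start time in minutes: 6×60 + 45 = 405
Difference = 638 - 405 = 233 minutes
= 3 hours 53 minutes


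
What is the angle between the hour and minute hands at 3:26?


53.0°

Hour hand = 3×30 + 26×0.5 = 103.0°
Minute hand = 26×6 = 156°
Difference = |103.0 - 156| = 53.0°


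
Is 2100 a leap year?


Rules: divisible by 4 AND (not by 100 OR by 400)
2100 ÷ 4 = 525 exactly → divisible by 4
2100 ÷ 100 = 21 exactly → divisible by 100
2100 ÷ 400 = 5 remainder 100 → not divisible by 400
Divisible by 100 but not by 400 → not a leap year

No


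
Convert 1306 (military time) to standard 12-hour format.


Hour: 13
13 - 12 = 1 → PM

1:06 PM


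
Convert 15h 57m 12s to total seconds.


Hours: 15 × 3600 = 54000
Minutes: 57 × 60 = 3420
Seconds: 12
Total = 54000 + 3420 + 12 = 57432

57432 seconds


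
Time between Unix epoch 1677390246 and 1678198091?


Difference = 1678198091 - 1677390246 = 807845 seconds
In hours: 807845 / 3600 ≈ 224.4
In days: 807845 / 86400 ≈ 9.35

807845 seconds (224.4 hours / 9.35 days)


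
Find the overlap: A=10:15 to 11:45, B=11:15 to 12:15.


Meeting A: 615-705 (in minutes from midnight)
Meeting B: 675-735
Overlap start = max(615, 675) = 675
Overlap end = min(705, 735) = 705
Overlap = max(0, 705 - 675) = 30 min

30 minutes


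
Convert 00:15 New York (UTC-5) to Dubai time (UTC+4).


Time difference = UTC+4 - UTC-5 = +9 hours
New hour = (0 + 9) mod 24
= 9 mod 24 = 9
Minutes unchanged → 09:15

09:15


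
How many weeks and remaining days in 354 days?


Weeks: 354 ÷ 7 = 50 remainder 4

50 weeks 4 days


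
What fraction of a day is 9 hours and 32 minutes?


Total minutes: 9×60 + 32 = 572
Day = 24×60 = 1440 minutes
Fraction = 572/1440 ≈ 0.3972
As a percentage: 572/1440 × 100 ≈ 39.72%

0.3972 (39.72%)


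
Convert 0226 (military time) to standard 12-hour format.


2:26 AM

Hour: 2
2 < 12 → AM


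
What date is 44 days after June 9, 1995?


July 23, 1995

Start: June 9, 1995
Add 44 days
June 9 → July 1: 30 - 9 + 1 = 22 days (44 - 22 = 22 left)
July 1 + 22 = July 23, 1995


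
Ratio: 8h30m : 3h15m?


34:13 (2.62)

Duration 1: 510 minutes
Duration 2: 195 minutes
Ratio = 510:195
GCD = 15
Simplified = 34:13
As a decimal: 34/13 ≈ 2.62


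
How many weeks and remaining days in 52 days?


7 weeks 3 days

Weeks: 52 ÷ 7 = 7 remainder 3


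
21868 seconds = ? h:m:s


6h 4m 28s

Hours: 21868 ÷ 3600 = 6 remainder 268
Minutes: 268 ÷ 60 = 4 remainder 28
Seconds: 28


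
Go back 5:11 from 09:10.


Start: 550 minutes from midnight
Subtract: 311 minutes
Remaining: 550 - 311 = 239
Hours: 3, Minutes: 59

03:59


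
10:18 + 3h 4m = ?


13:22

Start: 618 minutes from midnight
Add: 184 minutes
Total: 802 minutes
Hours: 802 ÷ 60 = 13 remainder 22


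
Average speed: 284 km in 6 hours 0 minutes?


Distance: 284 km
Time: 6 hours
Speed = 284 / 6 ≈ 47.3 km/h

47.3 km/h


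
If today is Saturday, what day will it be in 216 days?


Start: Saturday (index 5)
(5 + 216) mod 7
= 221 mod 7
= 4
Index 4 → Friday

Friday


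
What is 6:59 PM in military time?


Input: 6:59 PM
PM: 6 + 12 = 18

18:59


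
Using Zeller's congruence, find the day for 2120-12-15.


Zeller's congruence:
q=15, m=12, k=20, j=21
h = (15 + ⌊13×13/5⌋ + 20 + ⌊20/4⌋ + ⌊21/4⌋ - 2×21) mod 7
= (15 + 33 + 20 + 5 + 5 - 42) mod 7
= 36 mod 7 = 1
h=1 → Sunday

Sunday


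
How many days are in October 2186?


Month: October (month 10)
October has 31 days

31 days


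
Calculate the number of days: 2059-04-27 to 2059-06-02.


From April 27, 2059 to June 2, 2059
Rest of April 2059: 30 - 27 = 3
Full months: May 31
Days into June 2059: 2
Total = 3 + 31 + 2 = 36 days

36 days


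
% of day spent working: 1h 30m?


6.3%

Time: 90 minutes
Day: 1440 minutes
Percentage = (90/1440) × 100 ≈ 6.3%


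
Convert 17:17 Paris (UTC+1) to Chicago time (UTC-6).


Time difference = UTC-6 - UTC+1 = -7 hours
New hour = (17 -7) mod 24
= 10 mod 24 = 10
Minutes unchanged → 10:17

10:17


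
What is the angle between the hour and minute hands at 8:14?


163.0°

Hour hand = 8×30 + 14×0.5 = 247.0°
Minute hand = 14×6 = 84°
Difference = |247.0 - 84| = 163.0°


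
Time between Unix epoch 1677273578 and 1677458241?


Difference = 1677458241 - 1677273578 = 184663 seconds
In hours: 184663 / 3600 ≈ 51.3
In days: 184663 / 86400 ≈ 2.14

184663 seconds (51.3 hours / 2.14 days)


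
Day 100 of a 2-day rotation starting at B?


Shifts: A, B
Start: B (index 1)
Day 100: (1 + 100 - 1) mod 2
= 100 mod 2
= 0
Index 0 → shift A

Shift A


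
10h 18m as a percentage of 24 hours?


Total minutes: 10×60 + 18 = 618
Day = 24×60 = 1440 minutes
Fraction = 618/1440 ≈ 0.4292
As a percentage: 618/1440 × 100 ≈ 42.92%

0.4292 (42.92%)


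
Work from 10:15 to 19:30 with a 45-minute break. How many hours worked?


Total time = (19×60+30) - (10×60+15)
= 1170 - 615 = 555 min
Minus break: 555 - 45 = 510 min
= 8h 30m

8h 30m (510 minutes)


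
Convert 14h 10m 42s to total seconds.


Hours: 14 × 3600 = 50400
Minutes: 10 × 60 = 600
Seconds: 42
Total = 50400 + 600 + 42 = 51042

51042 seconds


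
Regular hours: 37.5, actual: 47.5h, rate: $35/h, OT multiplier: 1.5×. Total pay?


$1837.50

Regular: 37.5h × $35 = $1312.50
Overtime: 47.5 - 37.5 = 10.0h
OT pay: 10.0h × $35 × 1.5 = $525.00
Total = $1312.50 + $525.00 = $1837.50


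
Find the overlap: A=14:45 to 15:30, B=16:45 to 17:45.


0 minutes

Meeting A: 885-930 (in minutes from midnight)
Meeting B: 1005-1065
Overlap start = max(885, 1005) = 1005
Overlap end = min(930, 1065) = 930
Overlap = max(0, 930 - 1005) = 0 min


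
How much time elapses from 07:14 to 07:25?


0h 11m

End time in minutes: 7×60 + 25 = 445
Start time in minutes: 7×60 + 14 = 434
Difference = 445 - 434 = 11 minutes
= 0 hours 11 minutes


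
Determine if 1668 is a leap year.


Yes

Rules: divisible by 4 AND (not by 100 OR by 400)
1668 ÷ 4 = 417 exactly → divisible by 4
1668 ÷ 100 = 16 remainder 68 → not divisible by 100
Divisible by 4 but not by 100 → leap year


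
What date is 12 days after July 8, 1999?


Start: July 8, 1999
Add 12 days
July 8 + 12 = July 20, 1999

July 20, 1999


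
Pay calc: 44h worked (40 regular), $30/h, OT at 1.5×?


$1380.00

Regular: 40h × $30 = $1200.00
Overtime: 44 - 40 = 4h
OT pay: 4h × $30 × 1.5 = $180.00
Total = $1200.00 + $180.00 = $1380.00


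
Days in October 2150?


31 days

Month: October (month 10)
October has 31 days


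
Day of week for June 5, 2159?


Zeller's congruence:
q=5, m=6, k=59, j=21
h = (5 + ⌊13×7/5⌋ + 59 + ⌊59/4⌋ + ⌊21/4⌋ - 2×21) mod 7
= (5 + 18 + 59 + 14 + 5 - 42) mod 7
= 59 mod 7 = 3
h=3 → Tuesday

Tuesday


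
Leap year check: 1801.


Rules: divisible by 4 AND (not by 100 OR by 400)
1801 ÷ 4 = 450 remainder 1 → not divisible by 4
Not divisible by 4 → not a leap year

No


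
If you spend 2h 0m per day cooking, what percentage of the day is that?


Time: 120 minutes
Day: 1440 minutes
Percentage = (120/1440) × 100 ≈ 8.3%

8.3%


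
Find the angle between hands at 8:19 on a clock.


135.5°

Hour hand = 8×30 + 19×0.5 = 249.5°
Minute hand = 19×6 = 114°
Difference = |249.5 - 114| = 135.5°


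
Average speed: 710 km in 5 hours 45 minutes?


Distance: 710 km
Time: 5h 45m = 345 min = 345/60 = 23/4 hours
Speed = 710 ÷ (23/4) = 710 × 4 / 23 = 2840/23 ≈ 123.5 km/h

123.5 km/h


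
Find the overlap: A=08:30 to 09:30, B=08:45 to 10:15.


Meeting A: 510-570 (in minutes from midnight)
Meeting B: 525-615
Overlap start = max(510, 525) = 525
Overlap end = min(570, 615) = 570
Overlap = max(0, 570 - 525) = 45 min

45 minutes


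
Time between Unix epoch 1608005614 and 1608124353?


Difference = 1608124353 - 1608005614 = 118739 seconds
In hours: 118739 / 3600 ≈ 33.0
In days: 118739 / 86400 ≈ 1.37

118739 seconds (33.0 hours / 1.37 days)


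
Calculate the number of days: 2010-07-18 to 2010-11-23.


128 days

From July 18, 2010 to November 23, 2010
Rest of July 2010: 31 - 18 = 13
Full months: August 31, September 30, October 31
Days into November 2010: 23
Total = 13 + 31 + 30 + 31 + 23 = 128 days


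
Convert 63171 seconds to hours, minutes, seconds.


Hours: 63171 ÷ 3600 = 17 remainder 1971
Minutes: 1971 ÷ 60 = 32 remainder 51
Seconds: 51

17h 32m 51s


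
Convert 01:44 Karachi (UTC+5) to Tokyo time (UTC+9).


Time difference = UTC+9 - UTC+5 = +4 hours
New hour = (1 + 4) mod 24
= 5 mod 24 = 5
Minutes unchanged → 05:44

05:44


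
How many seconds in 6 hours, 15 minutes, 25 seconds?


Hours: 6 × 3600 = 21600
Minutes: 15 × 60 = 900
Seconds: 25
Total = 21600 + 900 + 25 = 22525

22525 seconds


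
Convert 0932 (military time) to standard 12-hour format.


Hour: 9
9 < 12 → AM

9:32 AM


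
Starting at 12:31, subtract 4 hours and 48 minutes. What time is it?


07:43

Start: 751 minutes from midnight
Subtract: 288 minutes
Remaining: 751 - 288 = 463
Hours: 7, Minutes: 43


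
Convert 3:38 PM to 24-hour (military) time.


Input: 3:38 PM
PM: 3 + 12 = 15

15:38


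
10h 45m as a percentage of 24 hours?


0.4479 (44.79%)

Total minutes: 10×60 + 45 = 645
Day = 24×60 = 1440 minutes
Fraction = 645/1440 ≈ 0.4479
As a percentage: 645/1440 × 100 ≈ 44.79%


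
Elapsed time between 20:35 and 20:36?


End time in minutes: 20×60 + 36 = 1236
Start time in minutes: 20×60 + 35 = 1235
Difference = 1236 - 1235 = 1 minutes
= 0 hours 1 minutes

0h 1m


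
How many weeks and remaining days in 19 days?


Weeks: 19 ÷ 7 = 2 remainder 5

2 weeks 5 days


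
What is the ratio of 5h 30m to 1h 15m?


Duration 1: 330 minutes
Duration 2: 75 minutes
Ratio = 330:75
GCD = 15
Simplified = 22:5
As a decimal: 22/5 = 4.40

22:5 (4.40)


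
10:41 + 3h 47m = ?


14:28

Start: 641 minutes from midnight
Add: 227 minutes
Total: 868 minutes
Hours: 868 ÷ 60 = 14 remainder 28


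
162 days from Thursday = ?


Friday

Start: Thursday (index 3)
(3 + 162) mod 7
= 165 mod 7
= 4
Index 4 → Friday


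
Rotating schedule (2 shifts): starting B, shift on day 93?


Shift B

Shifts: A, B
Start: B (index 1)
Day 93: (1 + 93 - 1) mod 2
= 93 mod 2
= 1
Index 1 → shift B


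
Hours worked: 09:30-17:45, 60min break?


7h 15m (435 minutes)

Total time = (17×60+45) - (9×60+30)
= 1065 - 570 = 495 min
Minus break: 495 - 60 = 435 min
= 7h 15m


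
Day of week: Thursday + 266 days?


Thursday

Start: Thursday (index 3)
(3 + 266) mod 7
= 269 mod 7
= 3
Index 3 → Thursday


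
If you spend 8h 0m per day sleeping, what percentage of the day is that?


Time: 480 minutes
Day: 1440 minutes
Percentage = (480/1440) × 100 ≈ 33.3%

33.3%


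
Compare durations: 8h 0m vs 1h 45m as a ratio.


32:7 (4.57)

Duration 1: 480 minutes
Duration 2: 105 minutes
Ratio = 480:105
GCD = 15
Simplified = 32:7
As a decimal: 32/7 ≈ 4.57


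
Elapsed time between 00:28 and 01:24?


0h 56m

End time in minutes: 1×60 + 24 = 84
Start time in minutes: 0×60 + 28 = 28
Difference = 84 - 28 = 56 minutes
= 0 hours 56 minutes


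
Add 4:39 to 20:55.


01:34 (next day)

Start: 1255 minutes from midnight
Add: 279 minutes
Total: 1534 minutes
Hours: 1534 ÷ 60 = 25 remainder 34
25 ≥ 24 → 25 - 24 = 1 (next day)


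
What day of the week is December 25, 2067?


Sunday

Zeller's congruence:
q=25, m=12, k=67, j=20
h = (25 + ⌊13×13/5⌋ + 67 + ⌊67/4⌋ + ⌊20/4⌋ - 2×20) mod 7
= (25 + 33 + 67 + 16 + 5 - 40) mod 7
= 106 mod 7 = 1
h=1 → Sunday


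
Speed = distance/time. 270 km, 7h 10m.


37.7 km/h

Distance: 270 km
Time: 7h 10m = 430 min = 430/60 = 43/6 hours
Speed = 270 ÷ (43/6) = 270 × 6 / 43 = 1620/43 ≈ 37.7 km/h


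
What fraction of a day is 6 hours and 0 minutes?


0.2500 (25.00%)

Total minutes: 6×60 + 0 = 360
Day = 24×60 = 1440 minutes
Fraction = 360/1440 = 0.2500
As a percentage: 360/1440 × 100 = 25.00%


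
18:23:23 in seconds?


Hours: 18 × 3600 = 64800
Minutes: 23 × 60 = 1380
Seconds: 23
Total = 64800 + 1380 + 23 = 66203

66203 seconds


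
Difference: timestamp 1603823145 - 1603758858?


64287 seconds (17.9 hours / 0.74 days)

Difference = 1603823145 - 1603758858 = 64287 seconds
In hours: 64287 / 3600 ≈ 17.9
In days: 64287 / 86400 ≈ 0.74


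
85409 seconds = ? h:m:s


Hours: 85409 ÷ 3600 = 23 remainder 2609
Minutes: 2609 ÷ 60 = 43 remainder 29
Seconds: 29

23h 43m 29s


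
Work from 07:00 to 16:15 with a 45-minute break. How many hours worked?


Total time = (16×60+15) - (7×60+0)
= 975 - 420 = 555 min
Minus break: 555 - 45 = 510 min
= 8h 30m

8h 30m (510 minutes)


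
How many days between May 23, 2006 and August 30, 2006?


From May 23, 2006 to August 30, 2006
Rest of May 2006: 31 - 23 = 8
Full months: June 30, July 31
Days into August 2006: 30
Total = 8 + 30 + 31 + 30 = 99 days

99 days


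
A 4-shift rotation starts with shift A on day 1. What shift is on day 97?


Shift A

Shifts: A, B, C, D
Start: A (index 0)
Day 97: (0 + 97 - 1) mod 4
= 96 mod 4
= 0
Index 0 → shift A


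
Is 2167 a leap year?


No

Rules: divisible by 4 AND (not by 100 OR by 400)
2167 ÷ 4 = 541 remainder 3 → not divisible by 4
Not divisible by 4 → not a leap year


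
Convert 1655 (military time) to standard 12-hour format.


Hour: 16
16 - 12 = 4 → PM

4:55 PM


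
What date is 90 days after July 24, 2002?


October 22, 2002

Start: July 24, 2002
Add 90 days
July 24 → August 1: 31 - 24 + 1 = 8 days (90 - 8 = 82 left)
August 1 → September 1: 31 - 1 + 1 = 31 days (82 - 31 = 51 left)
September 1 → October 1: 30 - 1 + 1 = 30 days (51 - 30 = 21 left)
October 1 + 21 = October 22, 2002


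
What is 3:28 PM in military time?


15:28

Input: 3:28 PM
PM: 3 + 12 = 15


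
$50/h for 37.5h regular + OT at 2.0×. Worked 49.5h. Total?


Regular: 37.5h × $50 = $1875.00
Overtime: 49.5 - 37.5 = 12.0h
OT pay: 12.0h × $50 × 2.0 = $1200.00
Total = $1875.00 + $1200.00 = $3075.00

$3075.00


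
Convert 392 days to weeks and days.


56 weeks 0 days

Weeks: 392 ÷ 7 = 56 remainder 0


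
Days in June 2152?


Month: June (month 6)
June has 30 days

30 days


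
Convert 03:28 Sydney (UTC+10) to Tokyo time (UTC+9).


Time difference = UTC+9 - UTC+10 = -1 hours
New hour = (3 -1) mod 24
= 2 mod 24 = 2
Minutes unchanged → 02:28

02:28


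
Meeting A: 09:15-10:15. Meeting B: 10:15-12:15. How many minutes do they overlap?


Meeting A: 555-615 (in minutes from midnight)
Meeting B: 615-735
Overlap start = max(555, 615) = 615
Overlap end = min(615, 735) = 615
Overlap = max(0, 615 - 615) = 0 min

0 minutes


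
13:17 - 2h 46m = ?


10:31

Start: 797 minutes from midnight
Subtract: 166 minutes
Remaining: 797 - 166 = 631
Hours: 10, Minutes: 31


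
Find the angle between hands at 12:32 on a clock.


176.0°

Hour hand (12 ≡ 0 on the dial): 0×30 + 32×0.5 = 16.0°
Minute hand = 32×6 = 192°
Difference = |16.0 - 192| = 176.0°


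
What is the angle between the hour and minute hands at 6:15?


97.5°

Hour hand = 6×30 + 15×0.5 = 187.5°
Minute hand = 15×6 = 90°
Difference = |187.5 - 90| = 97.5°


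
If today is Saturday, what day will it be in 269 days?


Start: Saturday (index 5)
(5 + 269) mod 7
= 274 mod 7
= 1
Index 1 → Tuesday

Tuesday


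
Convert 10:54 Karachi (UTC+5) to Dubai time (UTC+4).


Time difference = UTC+4 - UTC+5 = -1 hours
New hour = (10 -1) mod 24
= 9 mod 24 = 9
Minutes unchanged → 09:54

09:54


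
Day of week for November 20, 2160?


Zeller's congruence:
q=20, m=11, k=60, j=21
h = (20 + ⌊13×12/5⌋ + 60 + ⌊60/4⌋ + ⌊21/4⌋ - 2×21) mod 7
= (20 + 31 + 60 + 15 + 5 - 42) mod 7
= 89 mod 7 = 5
h=5 → Thursday

Thursday


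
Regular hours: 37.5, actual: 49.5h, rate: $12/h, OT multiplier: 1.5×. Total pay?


$666.00

Regular: 37.5h × $12 = $450.00
Overtime: 49.5 - 37.5 = 12.0h
OT pay: 12.0h × $12 × 1.5 = $216.00
Total = $450.00 + $216.00 = $666.00


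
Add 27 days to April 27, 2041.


May 24, 2041

Start: April 27, 2041
Add 27 days
April 27 → May 1: 30 - 27 + 1 = 4 days (27 - 4 = 23 left)
May 1 + 23 = May 24, 2041


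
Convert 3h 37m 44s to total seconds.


Hours: 3 × 3600 = 10800
Minutes: 37 × 60 = 2220
Seconds: 44
Total = 10800 + 2220 + 44 = 13064

13064 seconds


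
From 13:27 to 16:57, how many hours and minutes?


3h 30m

End time in minutes: 16×60 + 57 = 1017
Start time in minutes: 13×60 + 27 = 807
Difference = 1017 - 807 = 210 minutes
= 3 hours 30 minutes


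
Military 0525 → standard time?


5:25 AM

Hour: 5
5 < 12 → AM


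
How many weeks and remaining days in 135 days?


Weeks: 135 ÷ 7 = 19 remainder 2

19 weeks 2 days


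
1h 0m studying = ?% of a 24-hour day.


Time: 60 minutes
Day: 1440 minutes
Percentage = (60/1440) × 100 ≈ 4.2%

4.2%


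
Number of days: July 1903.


31 days

Month: July (month 7)
July has 31 days


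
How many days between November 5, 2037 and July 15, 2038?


From November 5, 2037 to July 15, 2038
Rest of November 2037: 30 - 5 = 25
Full months: December 31, January 31, February 2038 28, March 31, April 30, May 31, June 30
Days into July 2038: 15
Total = 25 + 31 + 31 + 28 + 31 + 30 + 31 + 30 + 15 = 252 days

252 days


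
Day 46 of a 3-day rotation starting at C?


Shift C

Shifts: A, B, C
Start: C (index 2)
Day 46: (2 + 46 - 1) mod 3
= 47 mod 3
= 2
Index 2 → shift C


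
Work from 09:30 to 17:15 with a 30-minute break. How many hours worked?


Total time = (17×60+15) - (9×60+30)
= 1035 - 570 = 465 min
Minus break: 465 - 30 = 435 min
= 7h 15m

7h 15m (435 minutes)


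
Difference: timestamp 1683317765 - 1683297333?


20432 seconds (5.7 hours / 0.24 days)

Difference = 1683317765 - 1683297333 = 20432 seconds
In hours: 20432 / 3600 ≈ 5.7
In days: 20432 / 86400 ≈ 0.24


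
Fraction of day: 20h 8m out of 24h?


0.8389 (83.89%)

Total minutes: 20×60 + 8 = 1208
Day = 24×60 = 1440 minutes
Fraction = 1208/1440 ≈ 0.8389
As a percentage: 1208/1440 × 100 ≈ 83.89%


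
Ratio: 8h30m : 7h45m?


34:31 (1.10)

Duration 1: 510 minutes
Duration 2: 465 minutes
Ratio = 510:465
GCD = 15
Simplified = 34:31
As a decimal: 34/31 ≈ 1.10


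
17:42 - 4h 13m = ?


Start: 1062 minutes from midnight
Subtract: 253 minutes
Remaining: 1062 - 253 = 809
Hours: 13, Minutes: 29

13:29


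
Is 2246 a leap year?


Rules: divisible by 4 AND (not by 100 OR by 400)
2246 ÷ 4 = 561 remainder 2 → not divisible by 4
Not divisible by 4 → not a leap year

No


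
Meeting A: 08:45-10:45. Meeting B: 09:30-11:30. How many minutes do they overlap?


75 minutes

Meeting A: 525-645 (in minutes from midnight)
Meeting B: 570-690
Overlap start = max(525, 570) = 570
Overlap end = min(645, 690) = 645
Overlap = max(0, 645 - 570) = 75 min


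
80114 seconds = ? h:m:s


Hours: 80114 ÷ 3600 = 22 remainder 914
Minutes: 914 ÷ 60 = 15 remainder 14
Seconds: 14

22h 15m 14s


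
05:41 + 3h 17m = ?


Start: 341 minutes from midnight
Add: 197 minutes
Total: 538 minutes
Hours: 538 ÷ 60 = 8 remainder 58

08:58


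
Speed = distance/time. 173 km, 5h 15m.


Distance: 173 km
Time: 5h 15m = 315 min = 315/60 = 21/4 hours
Speed = 173 ÷ (21/4) = 173 × 4 / 21 = 692/21 ≈ 33.0 km/h

33.0 km/h


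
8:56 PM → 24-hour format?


Input: 8:56 PM
PM: 8 + 12 = 20

20:56


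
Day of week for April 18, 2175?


Tuesday

Zeller's congruence:
q=18, m=4, k=75, j=21
h = (18 + ⌊13×5/5⌋ + 75 + ⌊75/4⌋ + ⌊21/4⌋ - 2×21) mod 7
= (18 + 13 + 75 + 18 + 5 - 42) mod 7
= 87 mod 7 = 3
h=3 → Tuesday


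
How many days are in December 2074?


Month: December (month 12)
December has 31 days

31 days


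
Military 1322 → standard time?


1:22 PM

Hour: 13
13 - 12 = 1 → PM


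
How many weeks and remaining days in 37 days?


Weeks: 37 ÷ 7 = 5 remainder 2

5 weeks 2 days


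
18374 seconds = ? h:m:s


Hours: 18374 ÷ 3600 = 5 remainder 374
Minutes: 374 ÷ 60 = 6 remainder 14
Seconds: 14

5h 6m 14s


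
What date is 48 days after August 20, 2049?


Start: August 20, 2049
Add 48 days
August 20 → September 1: 31 - 20 + 1 = 12 days (48 - 12 = 36 left)
September 1 → October 1: 30 - 1 + 1 = 30 days (36 - 30 = 6 left)
October 1 + 6 = October 7, 2049

October 7, 2049


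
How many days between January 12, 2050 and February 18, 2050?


From January 12, 2050 to February 18, 2050
Rest of January 2050: 31 - 12 = 19
Days into February 2050: 18
Total = 19 + 18 = 37 days

37 days


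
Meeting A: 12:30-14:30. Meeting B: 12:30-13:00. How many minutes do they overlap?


30 minutes

Meeting A: 750-870 (in minutes from midnight)
Meeting B: 750-780
Overlap start = max(750, 750) = 750
Overlap end = min(870, 780) = 780
Overlap = max(0, 780 - 750) = 30 min


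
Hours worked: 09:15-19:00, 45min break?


Total time = (19×60+0) - (9×60+15)
= 1140 - 555 = 585 min
Minus break: 585 - 45 = 540 min
= 9h 0m

9h 0m (540 minutes)


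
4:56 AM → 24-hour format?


Input: 4:56 AM
AM hour stays: 4

04:56


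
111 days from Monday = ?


Start: Monday (index 0)
(0 + 111) mod 7
= 111 mod 7
= 6
Index 6 → Sunday

Sunday


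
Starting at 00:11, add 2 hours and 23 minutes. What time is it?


Start: 11 minutes from midnight
Add: 143 minutes
Total: 154 minutes
Hours: 154 ÷ 60 = 2 remainder 34

02:34


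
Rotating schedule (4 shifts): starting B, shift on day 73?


Shifts: A, B, C, D
Start: B (index 1)
Day 73: (1 + 73 - 1) mod 4
= 73 mod 4
= 1
Index 1 → shift B

Shift B


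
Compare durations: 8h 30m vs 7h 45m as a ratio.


Duration 1: 510 minutes
Duration 2: 465 minutes
Ratio = 510:465
GCD = 15
Simplified = 34:31
As a decimal: 34/31 ≈ 1.10

34:31 (1.10)


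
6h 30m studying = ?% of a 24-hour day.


27.1%

Time: 390 minutes
Day: 1440 minutes
Percentage = (390/1440) × 100 ≈ 27.1%


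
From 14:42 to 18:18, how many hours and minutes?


3h 36m

End time in minutes: 18×60 + 18 = 1098
Start time in minutes: 14×60 + 42 = 882
Difference = 1098 - 882 = 216 minutes
= 3 hours 36 minutes


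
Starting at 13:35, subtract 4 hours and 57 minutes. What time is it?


Start: 815 minutes from midnight
Subtract: 297 minutes
Remaining: 815 - 297 = 518
Hours: 8, Minutes: 38

08:38


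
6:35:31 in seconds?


23731 seconds

Hours: 6 × 3600 = 21600
Minutes: 35 × 60 = 2100
Seconds: 31
Total = 21600 + 2100 + 31 = 23731


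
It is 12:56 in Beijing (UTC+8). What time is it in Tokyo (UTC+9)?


13:56

Time difference = UTC+9 - UTC+8 = +1 hours
New hour = (12 + 1) mod 24
= 13 mod 24 = 13
Minutes unchanged → 13:56


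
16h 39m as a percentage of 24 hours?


Total minutes: 16×60 + 39 = 999
Day = 24×60 = 1440 minutes
Fraction = 999/1440 ≈ 0.6938
As a percentage: 999/1440 × 100 ≈ 69.38%

0.6938 (69.38%)


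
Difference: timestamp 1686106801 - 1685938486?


Difference = 1686106801 - 1685938486 = 168315 seconds
In hours: 168315 / 3600 ≈ 46.8
In days: 168315 / 86400 ≈ 1.95

168315 seconds (46.8 hours / 1.95 days)


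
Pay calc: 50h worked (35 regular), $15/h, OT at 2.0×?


$975.00

Regular: 35h × $15 = $525.00
Overtime: 50 - 35 = 15h
OT pay: 15h × $15 × 2.0 = $450.00
Total = $525.00 + $450.00 = $975.00
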